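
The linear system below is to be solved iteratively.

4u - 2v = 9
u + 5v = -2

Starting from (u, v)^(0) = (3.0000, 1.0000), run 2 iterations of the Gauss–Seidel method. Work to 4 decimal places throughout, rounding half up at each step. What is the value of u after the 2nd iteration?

Iteration 1:
  u = (9 - (-2)·1.0000) / (4) = 2.7500
  v = (-2 - (1)·2.7500) / (5) = -0.9500
Iteration 2:
  u = (9 - (-2)·-0.9500) / (4) = 1.7750
  v = (-2 - (1)·1.7750) / (5) = -0.7550

1.7750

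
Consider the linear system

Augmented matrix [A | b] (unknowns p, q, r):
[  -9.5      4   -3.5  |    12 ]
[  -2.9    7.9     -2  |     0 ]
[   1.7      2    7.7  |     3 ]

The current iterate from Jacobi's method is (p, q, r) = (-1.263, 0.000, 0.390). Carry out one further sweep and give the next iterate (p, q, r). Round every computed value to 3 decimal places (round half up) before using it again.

One sweep:
  p = (12 - (4)·0.000 - (-3.5)·0.390) / (-9.5) = -1.407
  q = (0 - (-2.9)·-1.263 - (-2)·0.390) / (7.9) = -0.365
  r = (3 - (1.7)·-1.263 - (2)·0.000) / (7.7) = 0.668

(-1.407, -0.365, 0.668)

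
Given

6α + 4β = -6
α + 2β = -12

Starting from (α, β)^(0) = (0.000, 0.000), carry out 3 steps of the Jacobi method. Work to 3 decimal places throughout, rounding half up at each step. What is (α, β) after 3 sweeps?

(2.667, -7.500)

Iteration 1:
  α = (-6 - (4)·0.000) / (6) = -1.000
  β = (-12 - (1)·0.000) / (2) = -6.000
Iteration 2:
  α = (-6 - (4)·-6.000) / (6) = 3.000
  β = (-12 - (1)·-1.000) / (2) = -5.500
Iteration 3:
  α = (-6 - (4)·-5.500) / (6) = 2.667
  β = (-12 - (1)·3.000) / (2) = -7.500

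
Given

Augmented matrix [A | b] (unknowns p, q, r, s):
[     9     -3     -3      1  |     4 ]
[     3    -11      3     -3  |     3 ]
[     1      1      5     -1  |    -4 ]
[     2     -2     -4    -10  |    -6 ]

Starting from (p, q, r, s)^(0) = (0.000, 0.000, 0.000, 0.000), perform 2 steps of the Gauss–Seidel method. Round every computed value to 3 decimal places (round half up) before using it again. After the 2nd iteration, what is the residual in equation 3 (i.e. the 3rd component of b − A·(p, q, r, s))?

-0.133

Iteration 1:
  p = (4 - (-3)·0.000 - (-3)·0.000 - (1)·0.000) / (9) = 0.444
  q = (3 - (3)·0.444 - (3)·0.000 - (-3)·0.000) / (-11) = -0.152
  r = (-4 - (1)·0.444 - (1)·-0.152 - (-1)·0.000) / (5) = -0.858
  s = (-6 - (2)·0.444 - (-2)·-0.152 - (-4)·-0.858) / (-10) = 1.062
Iteration 2:
  p = (4 - (-3)·-0.152 - (-3)·-0.858 - (1)·1.062) / (9) = -0.010
  q = (3 - (3)·-0.010 - (3)·-0.858 - (-3)·1.062) / (-11) = -0.799
  r = (-4 - (1)·-0.010 - (1)·-0.799 - (-1)·1.062) / (5) = -0.426
  s = (-6 - (2)·-0.010 - (-2)·-0.799 - (-4)·-0.426) / (-10) = 0.928
Residual b − A·x = (-0.513, -1.697, -0.133, -0.002)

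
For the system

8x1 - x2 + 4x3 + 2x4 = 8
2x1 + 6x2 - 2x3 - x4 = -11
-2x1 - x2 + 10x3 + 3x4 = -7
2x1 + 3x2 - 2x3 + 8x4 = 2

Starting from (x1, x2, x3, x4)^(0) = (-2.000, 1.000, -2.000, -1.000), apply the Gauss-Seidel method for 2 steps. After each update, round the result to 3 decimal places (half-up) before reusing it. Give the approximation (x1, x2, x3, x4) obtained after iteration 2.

Iteration 1:
  x1 = (8 - (-1)·1.000 - (4)·-2.000 - (2)·-1.000) / (8) = 2.375
  x2 = (-11 - (2)·2.375 - (-2)·-2.000 - (-1)·-1.000) / (6) = -3.458
  x3 = (-7 - (-2)·2.375 - (-1)·-3.458 - (3)·-1.000) / (10) = -0.271
  x4 = (2 - (2)·2.375 - (3)·-3.458 - (-2)·-0.271) / (8) = 0.885
Iteration 2:
  x1 = (8 - (-1)·-3.458 - (4)·-0.271 - (2)·0.885) / (8) = 0.482
  x2 = (-11 - (2)·0.482 - (-2)·-0.271 - (-1)·0.885) / (6) = -1.937
  x3 = (-7 - (-2)·0.482 - (-1)·-1.937 - (3)·0.885) / (10) = -1.063
  x4 = (2 - (2)·0.482 - (3)·-1.937 - (-2)·-1.063) / (8) = 0.590

(0.482, -1.937, -1.063, 0.590)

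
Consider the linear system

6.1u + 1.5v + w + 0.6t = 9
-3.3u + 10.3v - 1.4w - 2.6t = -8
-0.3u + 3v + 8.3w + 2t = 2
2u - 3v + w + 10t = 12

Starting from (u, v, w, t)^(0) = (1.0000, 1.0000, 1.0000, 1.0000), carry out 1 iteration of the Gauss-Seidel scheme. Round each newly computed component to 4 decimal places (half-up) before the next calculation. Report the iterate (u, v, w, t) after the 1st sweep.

Iteration 1:
  u = (9 - (1.5)·1.0000 - (1)·1.0000 - (0.6)·1.0000) / (6.1) = 0.9672
  v = (-8 - (-3.3)·0.9672 - (-1.4)·1.0000 - (-2.6)·1.0000) / (10.3) = -0.0785
  w = (2 - (-0.3)·0.9672 - (3)·-0.0785 - (2)·1.0000) / (8.3) = 0.0633
  t = (12 - (2)·0.9672 - (-3)·-0.0785 - (1)·0.0633) / (10) = 0.9767

(0.9672, -0.0785, 0.0633, 0.9767)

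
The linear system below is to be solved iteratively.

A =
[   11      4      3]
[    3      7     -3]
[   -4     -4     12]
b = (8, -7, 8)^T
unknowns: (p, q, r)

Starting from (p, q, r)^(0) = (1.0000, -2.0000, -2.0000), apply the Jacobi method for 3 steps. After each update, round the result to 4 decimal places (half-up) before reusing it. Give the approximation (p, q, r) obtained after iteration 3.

(1.1948, -1.3840, 0.5844)

Iteration 1:
  p = (8 - (4)·-2.0000 - (3)·-2.0000) / (11) = 2.0000
  q = (-7 - (3)·1.0000 - (-3)·-2.0000) / (7) = -2.2857
  r = (8 - (-4)·1.0000 - (-4)·-2.0000) / (12) = 0.3333
Iteration 2:
  p = (8 - (4)·-2.2857 - (3)·0.3333) / (11) = 1.4675
  q = (-7 - (3)·2.0000 - (-3)·0.3333) / (7) = -1.7143
  r = (8 - (-4)·2.0000 - (-4)·-2.2857) / (12) = 0.5714
Iteration 3:
  p = (8 - (4)·-1.7143 - (3)·0.5714) / (11) = 1.1948
  q = (-7 - (3)·1.4675 - (-3)·0.5714) / (7) = -1.3840
  r = (8 - (-4)·1.4675 - (-4)·-1.7143) / (12) = 0.5844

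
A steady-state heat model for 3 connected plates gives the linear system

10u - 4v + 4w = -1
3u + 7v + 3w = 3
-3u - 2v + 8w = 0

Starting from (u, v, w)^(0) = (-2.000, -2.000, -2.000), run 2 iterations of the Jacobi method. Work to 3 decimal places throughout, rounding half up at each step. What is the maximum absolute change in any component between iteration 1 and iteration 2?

Iteration 1:
  u = (-1 - (-4)·-2.000 - (4)·-2.000) / (10) = -0.100
  v = (3 - (3)·-2.000 - (3)·-2.000) / (7) = 2.143
  w = (0 - (-3)·-2.000 - (-2)·-2.000) / (8) = -1.250
Iteration 2:
  u = (-1 - (-4)·2.143 - (4)·-1.250) / (10) = 1.257
  v = (3 - (3)·-0.100 - (3)·-1.250) / (7) = 1.007
  w = (0 - (-3)·-0.100 - (-2)·2.143) / (8) = 0.498
Change: (1.357, -1.136, 1.748) → max |·| = 1.748

1.748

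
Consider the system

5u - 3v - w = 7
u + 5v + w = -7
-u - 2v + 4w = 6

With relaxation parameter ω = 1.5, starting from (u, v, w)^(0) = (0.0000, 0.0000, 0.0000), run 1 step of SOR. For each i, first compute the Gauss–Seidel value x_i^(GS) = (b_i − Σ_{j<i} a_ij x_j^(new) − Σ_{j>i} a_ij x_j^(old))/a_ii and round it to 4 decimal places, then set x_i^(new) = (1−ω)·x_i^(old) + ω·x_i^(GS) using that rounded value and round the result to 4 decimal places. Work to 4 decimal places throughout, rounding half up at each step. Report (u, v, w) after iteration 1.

(2.1000, -2.7300, 0.9900)

Iteration 1:
  u: GS value = (7 - (-3)·0.0000 - (-1)·0.0000) / (5) = 1.4000;  u ← (1−ω)·0.0000 + ω·1.4000 = 2.1000
  v: GS value = (-7 - (1)·2.1000 - (1)·0.0000) / (5) = -1.8200;  v ← (1−ω)·0.0000 + ω·-1.8200 = -2.7300
  w: GS value = (6 - (-1)·2.1000 - (-2)·-2.7300) / (4) = 0.6600;  w ← (1−ω)·0.0000 + ω·0.6600 = 0.9900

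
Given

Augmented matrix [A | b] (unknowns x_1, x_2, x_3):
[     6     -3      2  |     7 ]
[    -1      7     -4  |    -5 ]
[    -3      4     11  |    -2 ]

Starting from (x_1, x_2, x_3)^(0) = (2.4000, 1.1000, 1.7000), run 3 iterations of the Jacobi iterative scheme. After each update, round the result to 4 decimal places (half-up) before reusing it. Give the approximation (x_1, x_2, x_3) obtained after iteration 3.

(0.9412, -0.5576, 0.3965)

Iteration 1:
  x_1 = (7 - (-3)·1.1000 - (2)·1.7000) / (6) = 1.1500
  x_2 = (-5 - (-1)·2.4000 - (-4)·1.7000) / (7) = 0.6000
  x_3 = (-2 - (-3)·2.4000 - (4)·1.1000) / (11) = 0.0727
Iteration 2:
  x_1 = (7 - (-3)·0.6000 - (2)·0.0727) / (6) = 1.4424
  x_2 = (-5 - (-1)·1.1500 - (-4)·0.0727) / (7) = -0.5085
  x_3 = (-2 - (-3)·1.1500 - (4)·0.6000) / (11) = -0.0864
Iteration 3:
  x_1 = (7 - (-3)·-0.5085 - (2)·-0.0864) / (6) = 0.9412
  x_2 = (-5 - (-1)·1.4424 - (-4)·-0.0864) / (7) = -0.5576
  x_3 = (-2 - (-3)·1.4424 - (4)·-0.5085) / (11) = 0.3965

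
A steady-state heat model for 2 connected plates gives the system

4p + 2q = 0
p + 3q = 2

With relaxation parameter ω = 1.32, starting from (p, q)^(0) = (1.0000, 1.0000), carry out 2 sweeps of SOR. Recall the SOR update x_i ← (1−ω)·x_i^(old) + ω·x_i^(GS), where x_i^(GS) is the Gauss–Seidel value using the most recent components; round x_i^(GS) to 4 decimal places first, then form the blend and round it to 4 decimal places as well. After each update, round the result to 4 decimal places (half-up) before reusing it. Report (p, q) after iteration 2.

Iteration 1:
  p: GS value = (0 - (2)·1.0000) / (4) = -0.5000;  p ← (1−ω)·1.0000 + ω·-0.5000 = -0.9800
  q: GS value = (2 - (1)·-0.9800) / (3) = 0.9933;  q ← (1−ω)·1.0000 + ω·0.9933 = 0.9912
Iteration 2:
  p: GS value = (0 - (2)·0.9912) / (4) = -0.4956;  p ← (1−ω)·-0.9800 + ω·-0.4956 = -0.3406
  q: GS value = (2 - (1)·-0.3406) / (3) = 0.7802;  q ← (1−ω)·0.9912 + ω·0.7802 = 0.7127

(-0.3406, 0.7127)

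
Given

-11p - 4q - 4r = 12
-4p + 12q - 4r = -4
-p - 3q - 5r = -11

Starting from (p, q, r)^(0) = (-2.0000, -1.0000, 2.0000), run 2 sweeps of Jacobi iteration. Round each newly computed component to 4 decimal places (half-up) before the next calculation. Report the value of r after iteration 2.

2.6909

Iteration 1:
  p = (12 - (-4)·-1.0000 - (-4)·2.0000) / (-11) = -1.4545
  q = (-4 - (-4)·-2.0000 - (-4)·2.0000) / (12) = -0.3333
  r = (-11 - (-1)·-2.0000 - (-3)·-1.0000) / (-5) = 3.2000
Iteration 2:
  p = (12 - (-4)·-0.3333 - (-4)·3.2000) / (-11) = -2.1333
  q = (-4 - (-4)·-1.4545 - (-4)·3.2000) / (12) = 0.2485
  r = (-11 - (-1)·-1.4545 - (-3)·-0.3333) / (-5) = 2.6909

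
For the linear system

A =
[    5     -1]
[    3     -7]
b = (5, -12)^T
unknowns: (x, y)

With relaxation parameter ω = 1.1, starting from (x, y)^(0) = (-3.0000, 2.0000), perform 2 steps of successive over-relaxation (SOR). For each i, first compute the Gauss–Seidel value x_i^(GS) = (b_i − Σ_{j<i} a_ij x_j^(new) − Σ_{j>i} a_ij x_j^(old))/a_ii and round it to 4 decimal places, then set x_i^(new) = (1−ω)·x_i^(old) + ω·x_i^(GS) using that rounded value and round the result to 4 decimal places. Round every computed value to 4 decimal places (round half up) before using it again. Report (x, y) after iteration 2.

Iteration 1:
  x: GS value = (5 - (-1)·2.0000) / (5) = 1.4000;  x ← (1−ω)·-3.0000 + ω·1.4000 = 1.8400
  y: GS value = (-12 - (3)·1.8400) / (-7) = 2.5029;  y ← (1−ω)·2.0000 + ω·2.5029 = 2.5532
Iteration 2:
  x: GS value = (5 - (-1)·2.5532) / (5) = 1.5106;  x ← (1−ω)·1.8400 + ω·1.5106 = 1.4777
  y: GS value = (-12 - (3)·1.4777) / (-7) = 2.3476;  y ← (1−ω)·2.5532 + ω·2.3476 = 2.3270

(1.4777, 2.3270)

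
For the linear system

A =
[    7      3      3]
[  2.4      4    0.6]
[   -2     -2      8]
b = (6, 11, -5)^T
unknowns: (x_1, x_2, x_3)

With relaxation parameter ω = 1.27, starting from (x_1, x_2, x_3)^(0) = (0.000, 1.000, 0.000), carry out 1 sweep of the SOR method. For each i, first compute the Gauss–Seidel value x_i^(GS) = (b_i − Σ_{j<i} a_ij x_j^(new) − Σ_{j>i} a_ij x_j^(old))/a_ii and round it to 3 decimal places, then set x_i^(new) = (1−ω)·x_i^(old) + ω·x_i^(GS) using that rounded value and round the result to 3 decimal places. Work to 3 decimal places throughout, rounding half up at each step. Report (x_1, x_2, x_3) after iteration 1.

Iteration 1:
  x_1: GS value = (6 - (3)·1.000 - (3)·0.000) / (7) = 0.429;  x_1 ← (1−ω)·0.000 + ω·0.429 = 0.545
  x_2: GS value = (11 - (2.4)·0.545 - (0.6)·0.000) / (4) = 2.423;  x_2 ← (1−ω)·1.000 + ω·2.423 = 2.807
  x_3: GS value = (-5 - (-2)·0.545 - (-2)·2.807) / (8) = 0.213;  x_3 ← (1−ω)·0.000 + ω·0.213 = 0.271

(0.545, 2.807, 0.271)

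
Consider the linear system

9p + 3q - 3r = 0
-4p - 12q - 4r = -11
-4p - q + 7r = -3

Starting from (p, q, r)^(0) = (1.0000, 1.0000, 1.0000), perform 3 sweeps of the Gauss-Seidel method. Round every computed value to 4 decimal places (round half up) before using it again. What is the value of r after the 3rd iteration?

-0.5521

Iteration 1:
  p = (0 - (3)·1.0000 - (-3)·1.0000) / (9) = 0.0000
  q = (-11 - (-4)·0.0000 - (-4)·1.0000) / (-12) = 0.5833
  r = (-3 - (-4)·0.0000 - (-1)·0.5833) / (7) = -0.3452
Iteration 2:
  p = (0 - (3)·0.5833 - (-3)·-0.3452) / (9) = -0.3095
  q = (-11 - (-4)·-0.3095 - (-4)·-0.3452) / (-12) = 1.1349
  r = (-3 - (-4)·-0.3095 - (-1)·1.1349) / (7) = -0.4433
Iteration 3:
  p = (0 - (3)·1.1349 - (-3)·-0.4433) / (9) = -0.5261
  q = (-11 - (-4)·-0.5261 - (-4)·-0.4433) / (-12) = 1.2398
  r = (-3 - (-4)·-0.5261 - (-1)·1.2398) / (7) = -0.5521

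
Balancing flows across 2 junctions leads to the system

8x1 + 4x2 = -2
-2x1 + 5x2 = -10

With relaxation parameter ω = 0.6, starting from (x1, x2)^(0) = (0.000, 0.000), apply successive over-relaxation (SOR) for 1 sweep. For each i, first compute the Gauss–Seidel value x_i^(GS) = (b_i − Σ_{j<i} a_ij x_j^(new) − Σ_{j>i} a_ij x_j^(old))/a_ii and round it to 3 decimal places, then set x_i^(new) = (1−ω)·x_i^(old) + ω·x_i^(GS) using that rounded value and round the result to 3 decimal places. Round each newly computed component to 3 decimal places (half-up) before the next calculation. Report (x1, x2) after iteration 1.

Iteration 1:
  x1: GS value = (-2 - (4)·0.000) / (8) = -0.250;  x1 ← (1−ω)·0.000 + ω·-0.250 = -0.150
  x2: GS value = (-10 - (-2)·-0.150) / (5) = -2.060;  x2 ← (1−ω)·0.000 + ω·-2.060 = -1.236

(-0.150, -1.236)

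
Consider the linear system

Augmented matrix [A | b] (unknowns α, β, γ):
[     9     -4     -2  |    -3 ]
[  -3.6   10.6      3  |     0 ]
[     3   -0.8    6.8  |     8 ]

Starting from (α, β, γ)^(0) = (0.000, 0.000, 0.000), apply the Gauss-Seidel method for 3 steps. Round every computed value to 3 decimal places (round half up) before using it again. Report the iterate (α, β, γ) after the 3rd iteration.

(-0.252, -0.417, 1.239)

Iteration 1:
  α = (-3 - (-4)·0.000 - (-2)·0.000) / (9) = -0.333
  β = (0 - (-3.6)·-0.333 - (3)·0.000) / (10.6) = -0.113
  γ = (8 - (3)·-0.333 - (-0.8)·-0.113) / (6.8) = 1.310
Iteration 2:
  α = (-3 - (-4)·-0.113 - (-2)·1.310) / (9) = -0.092
  β = (0 - (-3.6)·-0.092 - (3)·1.310) / (10.6) = -0.402
  γ = (8 - (3)·-0.092 - (-0.8)·-0.402) / (6.8) = 1.170
Iteration 3:
  α = (-3 - (-4)·-0.402 - (-2)·1.170) / (9) = -0.252
  β = (0 - (-3.6)·-0.252 - (3)·1.170) / (10.6) = -0.417
  γ = (8 - (3)·-0.252 - (-0.8)·-0.417) / (6.8) = 1.239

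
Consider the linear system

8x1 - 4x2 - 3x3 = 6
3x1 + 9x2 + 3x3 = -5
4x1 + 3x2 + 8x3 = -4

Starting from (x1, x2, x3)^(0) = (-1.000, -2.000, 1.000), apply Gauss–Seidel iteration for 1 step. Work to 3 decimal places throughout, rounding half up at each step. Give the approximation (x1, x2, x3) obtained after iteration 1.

Iteration 1:
  x1 = (6 - (-4)·-2.000 - (-3)·1.000) / (8) = 0.125
  x2 = (-5 - (3)·0.125 - (3)·1.000) / (9) = -0.931
  x3 = (-4 - (4)·0.125 - (3)·-0.931) / (8) = -0.213

(0.125, -0.931, -0.213)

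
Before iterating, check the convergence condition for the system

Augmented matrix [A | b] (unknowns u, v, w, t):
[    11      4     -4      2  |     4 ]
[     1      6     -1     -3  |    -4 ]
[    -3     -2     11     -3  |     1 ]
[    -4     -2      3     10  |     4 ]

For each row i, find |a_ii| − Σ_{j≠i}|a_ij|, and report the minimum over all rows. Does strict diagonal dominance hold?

row 1: |11| − (4+4+2) = 1
row 2: |6| − (1+1+3) = 1
row 3: |11| − (3+2+3) = 3
row 4: |10| − (4+2+3) = 1
minimum over rows = 1 → strictly diagonally dominant (convergence guaranteed)

1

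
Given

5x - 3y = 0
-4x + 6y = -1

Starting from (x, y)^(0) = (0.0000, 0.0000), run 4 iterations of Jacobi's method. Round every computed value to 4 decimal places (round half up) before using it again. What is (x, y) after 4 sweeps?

Iteration 1:
  x = (0 - (-3)·0.0000) / (5) = 0.0000
  y = (-1 - (-4)·0.0000) / (6) = -0.1667
Iteration 2:
  x = (0 - (-3)·-0.1667) / (5) = -0.1000
  y = (-1 - (-4)·0.0000) / (6) = -0.1667
Iteration 3:
  x = (0 - (-3)·-0.1667) / (5) = -0.1000
  y = (-1 - (-4)·-0.1000) / (6) = -0.2333
Iteration 4:
  x = (0 - (-3)·-0.2333) / (5) = -0.1400
  y = (-1 - (-4)·-0.1000) / (6) = -0.2333

(-0.1400, -0.2333)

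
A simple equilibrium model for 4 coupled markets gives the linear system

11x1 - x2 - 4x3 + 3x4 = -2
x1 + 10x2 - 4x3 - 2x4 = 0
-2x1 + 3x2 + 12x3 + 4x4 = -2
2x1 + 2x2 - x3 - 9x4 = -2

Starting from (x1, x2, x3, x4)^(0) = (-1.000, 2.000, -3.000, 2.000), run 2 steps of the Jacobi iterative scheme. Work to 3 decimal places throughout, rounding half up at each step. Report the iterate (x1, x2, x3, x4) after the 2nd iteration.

(-1.003, -0.281, -0.524, -0.130)

Iteration 1:
  x1 = (-2 - (-1)·2.000 - (-4)·-3.000 - (3)·2.000) / (11) = -1.636
  x2 = (0 - (1)·-1.000 - (-4)·-3.000 - (-2)·2.000) / (10) = -0.700
  x3 = (-2 - (-2)·-1.000 - (3)·2.000 - (4)·2.000) / (12) = -1.500
  x4 = (-2 - (2)·-1.000 - (2)·2.000 - (-1)·-3.000) / (-9) = 0.778
Iteration 2:
  x1 = (-2 - (-1)·-0.700 - (-4)·-1.500 - (3)·0.778) / (11) = -1.003
  x2 = (0 - (1)·-1.636 - (-4)·-1.500 - (-2)·0.778) / (10) = -0.281
  x3 = (-2 - (-2)·-1.636 - (3)·-0.700 - (4)·0.778) / (12) = -0.524
  x4 = (-2 - (2)·-1.636 - (2)·-0.700 - (-1)·-1.500) / (-9) = -0.130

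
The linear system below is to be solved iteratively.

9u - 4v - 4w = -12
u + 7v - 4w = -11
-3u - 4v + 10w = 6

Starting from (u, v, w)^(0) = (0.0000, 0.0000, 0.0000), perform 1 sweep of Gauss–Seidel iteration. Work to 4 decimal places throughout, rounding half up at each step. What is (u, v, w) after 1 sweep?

Iteration 1:
  u = (-12 - (-4)·0.0000 - (-4)·0.0000) / (9) = -1.3333
  v = (-11 - (1)·-1.3333 - (-4)·0.0000) / (7) = -1.3810
  w = (6 - (-3)·-1.3333 - (-4)·-1.3810) / (10) = -0.3524

(-1.3333, -1.3810, -0.3524)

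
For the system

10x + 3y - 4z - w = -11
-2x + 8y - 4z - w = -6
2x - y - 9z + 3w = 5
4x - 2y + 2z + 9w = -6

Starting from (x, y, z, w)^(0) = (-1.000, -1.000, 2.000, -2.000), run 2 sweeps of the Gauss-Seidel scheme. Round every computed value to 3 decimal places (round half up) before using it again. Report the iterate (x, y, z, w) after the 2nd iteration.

(-1.620, -1.824, -0.816, -0.171)

Iteration 1:
  x = (-11 - (3)·-1.000 - (-4)·2.000 - (-1)·-2.000) / (10) = -0.200
  y = (-6 - (-2)·-0.200 - (-4)·2.000 - (-1)·-2.000) / (8) = -0.050
  z = (5 - (2)·-0.200 - (-1)·-0.050 - (3)·-2.000) / (-9) = -1.261
  w = (-6 - (4)·-0.200 - (-2)·-0.050 - (2)·-1.261) / (9) = -0.309
Iteration 2:
  x = (-11 - (3)·-0.050 - (-4)·-1.261 - (-1)·-0.309) / (10) = -1.620
  y = (-6 - (-2)·-1.620 - (-4)·-1.261 - (-1)·-0.309) / (8) = -1.824
  z = (5 - (2)·-1.620 - (-1)·-1.824 - (3)·-0.309) / (-9) = -0.816
  w = (-6 - (4)·-1.620 - (-2)·-1.824 - (2)·-0.816) / (9) = -0.171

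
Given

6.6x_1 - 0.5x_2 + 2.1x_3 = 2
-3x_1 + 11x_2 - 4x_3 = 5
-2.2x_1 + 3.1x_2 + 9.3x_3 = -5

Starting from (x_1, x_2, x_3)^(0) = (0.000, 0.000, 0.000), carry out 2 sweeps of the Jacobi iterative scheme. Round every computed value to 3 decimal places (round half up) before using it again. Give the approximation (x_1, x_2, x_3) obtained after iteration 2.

Iteration 1:
  x_1 = (2 - (-0.5)·0.000 - (2.1)·0.000) / (6.6) = 0.303
  x_2 = (5 - (-3)·0.000 - (-4)·0.000) / (11) = 0.455
  x_3 = (-5 - (-2.2)·0.000 - (3.1)·0.000) / (9.3) = -0.538
Iteration 2:
  x_1 = (2 - (-0.5)·0.455 - (2.1)·-0.538) / (6.6) = 0.509
  x_2 = (5 - (-3)·0.303 - (-4)·-0.538) / (11) = 0.342
  x_3 = (-5 - (-2.2)·0.303 - (3.1)·0.455) / (9.3) = -0.618

(0.509, 0.342, -0.618)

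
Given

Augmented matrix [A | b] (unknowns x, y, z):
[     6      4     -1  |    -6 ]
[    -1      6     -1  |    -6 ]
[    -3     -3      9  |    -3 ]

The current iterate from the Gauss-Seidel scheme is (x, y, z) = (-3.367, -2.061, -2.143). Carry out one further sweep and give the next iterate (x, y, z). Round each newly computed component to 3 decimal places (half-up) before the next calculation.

(0.017, -1.354, -0.779)

One sweep:
  x = (-6 - (4)·-2.061 - (-1)·-2.143) / (6) = 0.017
  y = (-6 - (-1)·0.017 - (-1)·-2.143) / (6) = -1.354
  z = (-3 - (-3)·0.017 - (-3)·-1.354) / (9) = -0.779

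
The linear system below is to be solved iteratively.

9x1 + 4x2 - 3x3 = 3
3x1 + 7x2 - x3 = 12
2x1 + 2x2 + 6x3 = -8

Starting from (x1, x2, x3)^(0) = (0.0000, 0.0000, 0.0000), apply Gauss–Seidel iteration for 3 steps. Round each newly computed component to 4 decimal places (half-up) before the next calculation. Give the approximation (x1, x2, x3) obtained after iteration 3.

(-1.0369, 1.9277, -1.6303)

Iteration 1:
  x1 = (3 - (4)·0.0000 - (-3)·0.0000) / (9) = 0.3333
  x2 = (12 - (3)·0.3333 - (-1)·0.0000) / (7) = 1.5714
  x3 = (-8 - (2)·0.3333 - (2)·1.5714) / (6) = -1.9682
Iteration 2:
  x1 = (3 - (4)·1.5714 - (-3)·-1.9682) / (9) = -1.0211
  x2 = (12 - (3)·-1.0211 - (-1)·-1.9682) / (7) = 1.8707
  x3 = (-8 - (2)·-1.0211 - (2)·1.8707) / (6) = -1.6165
Iteration 3:
  x1 = (3 - (4)·1.8707 - (-3)·-1.6165) / (9) = -1.0369
  x2 = (12 - (3)·-1.0369 - (-1)·-1.6165) / (7) = 1.9277
  x3 = (-8 - (2)·-1.0369 - (2)·1.9277) / (6) = -1.6303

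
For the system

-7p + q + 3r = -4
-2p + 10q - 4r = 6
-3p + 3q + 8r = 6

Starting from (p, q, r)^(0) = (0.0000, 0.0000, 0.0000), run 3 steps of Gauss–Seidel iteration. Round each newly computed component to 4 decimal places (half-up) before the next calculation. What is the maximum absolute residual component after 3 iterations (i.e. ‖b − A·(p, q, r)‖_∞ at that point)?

0.0631

Iteration 1:
  p = (-4 - (1)·0.0000 - (3)·0.0000) / (-7) = 0.5714
  q = (6 - (-2)·0.5714 - (-4)·0.0000) / (10) = 0.7143
  r = (6 - (-3)·0.5714 - (3)·0.7143) / (8) = 0.6964
Iteration 2:
  p = (-4 - (1)·0.7143 - (3)·0.6964) / (-7) = 0.9719
  q = (6 - (-2)·0.9719 - (-4)·0.6964) / (10) = 1.0729
  r = (6 - (-3)·0.9719 - (3)·1.0729) / (8) = 0.7121
Iteration 3:
  p = (-4 - (1)·1.0729 - (3)·0.7121) / (-7) = 1.0299
  q = (6 - (-2)·1.0299 - (-4)·0.7121) / (10) = 1.0908
  r = (6 - (-3)·1.0299 - (3)·1.0908) / (8) = 0.7272
Residual b − A·x = (-0.0631, 0.0606, -0.0003); ∞-norm = 0.0631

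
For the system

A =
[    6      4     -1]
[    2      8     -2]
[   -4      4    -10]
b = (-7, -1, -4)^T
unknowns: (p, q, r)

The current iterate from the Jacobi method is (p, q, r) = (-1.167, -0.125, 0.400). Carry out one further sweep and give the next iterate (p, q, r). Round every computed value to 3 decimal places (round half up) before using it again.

(-1.017, 0.267, 0.817)

One sweep:
  p = (-7 - (4)·-0.125 - (-1)·0.400) / (6) = -1.017
  q = (-1 - (2)·-1.167 - (-2)·0.400) / (8) = 0.267
  r = (-4 - (-4)·-1.167 - (4)·-0.125) / (-10) = 0.817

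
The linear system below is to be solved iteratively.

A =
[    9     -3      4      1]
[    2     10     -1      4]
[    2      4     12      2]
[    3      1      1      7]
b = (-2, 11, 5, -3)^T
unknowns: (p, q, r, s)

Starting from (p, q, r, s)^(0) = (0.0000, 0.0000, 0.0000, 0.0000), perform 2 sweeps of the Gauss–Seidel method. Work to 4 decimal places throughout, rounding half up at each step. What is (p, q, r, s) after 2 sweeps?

Iteration 1:
  p = (-2 - (-3)·0.0000 - (4)·0.0000 - (1)·0.0000) / (9) = -0.2222
  q = (11 - (2)·-0.2222 - (-1)·0.0000 - (4)·0.0000) / (10) = 1.1444
  r = (5 - (2)·-0.2222 - (4)·1.1444 - (2)·0.0000) / (12) = 0.0722
  s = (-3 - (3)·-0.2222 - (1)·1.1444 - (1)·0.0722) / (7) = -0.5071
Iteration 2:
  p = (-2 - (-3)·1.1444 - (4)·0.0722 - (1)·-0.5071) / (9) = 0.1835
  q = (11 - (2)·0.1835 - (-1)·0.0722 - (4)·-0.5071) / (10) = 1.2734
  r = (5 - (2)·0.1835 - (4)·1.2734 - (2)·-0.5071) / (12) = 0.0461
  s = (-3 - (3)·0.1835 - (1)·1.2734 - (1)·0.0461) / (7) = -0.6957

(0.1835, 1.2734, 0.0461, -0.6957)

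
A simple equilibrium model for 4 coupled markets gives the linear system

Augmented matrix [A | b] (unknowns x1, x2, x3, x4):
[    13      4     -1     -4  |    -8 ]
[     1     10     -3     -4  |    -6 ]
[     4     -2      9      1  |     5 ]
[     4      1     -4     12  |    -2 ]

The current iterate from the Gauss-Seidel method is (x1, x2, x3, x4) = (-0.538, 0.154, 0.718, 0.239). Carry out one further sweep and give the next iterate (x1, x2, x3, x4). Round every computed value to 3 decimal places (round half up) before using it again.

One sweep:
  x1 = (-8 - (4)·0.154 - (-1)·0.718 - (-4)·0.239) / (13) = -0.534
  x2 = (-6 - (1)·-0.534 - (-3)·0.718 - (-4)·0.239) / (10) = -0.236
  x3 = (5 - (4)·-0.534 - (-2)·-0.236 - (1)·0.239) / (9) = 0.714
  x4 = (-2 - (4)·-0.534 - (1)·-0.236 - (-4)·0.714) / (12) = 0.269

(-0.534, -0.236, 0.714, 0.269)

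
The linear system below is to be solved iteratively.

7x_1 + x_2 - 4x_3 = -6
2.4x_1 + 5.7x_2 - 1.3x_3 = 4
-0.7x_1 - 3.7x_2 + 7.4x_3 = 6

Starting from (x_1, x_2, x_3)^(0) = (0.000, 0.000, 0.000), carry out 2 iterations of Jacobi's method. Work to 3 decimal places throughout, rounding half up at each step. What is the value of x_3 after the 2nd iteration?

Iteration 1:
  x_1 = (-6 - (1)·0.000 - (-4)·0.000) / (7) = -0.857
  x_2 = (4 - (2.4)·0.000 - (-1.3)·0.000) / (5.7) = 0.702
  x_3 = (6 - (-0.7)·0.000 - (-3.7)·0.000) / (7.4) = 0.811
Iteration 2:
  x_1 = (-6 - (1)·0.702 - (-4)·0.811) / (7) = -0.494
  x_2 = (4 - (2.4)·-0.857 - (-1.3)·0.811) / (5.7) = 1.248
  x_3 = (6 - (-0.7)·-0.857 - (-3.7)·0.702) / (7.4) = 1.081

1.081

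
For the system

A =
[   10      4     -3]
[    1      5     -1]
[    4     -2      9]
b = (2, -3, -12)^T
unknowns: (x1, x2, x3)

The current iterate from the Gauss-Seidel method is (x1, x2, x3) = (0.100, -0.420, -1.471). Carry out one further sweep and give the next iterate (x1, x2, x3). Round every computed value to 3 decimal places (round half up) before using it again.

One sweep:
  x1 = (2 - (4)·-0.420 - (-3)·-1.471) / (10) = -0.073
  x2 = (-3 - (1)·-0.073 - (-1)·-1.471) / (5) = -0.880
  x3 = (-12 - (4)·-0.073 - (-2)·-0.880) / (9) = -1.496

(-0.073, -0.880, -1.496)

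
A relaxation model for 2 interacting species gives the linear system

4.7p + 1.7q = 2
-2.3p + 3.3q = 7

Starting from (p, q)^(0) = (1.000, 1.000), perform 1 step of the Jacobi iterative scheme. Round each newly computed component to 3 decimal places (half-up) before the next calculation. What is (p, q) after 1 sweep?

(0.064, 2.818)

Iteration 1:
  p = (2 - (1.7)·1.000) / (4.7) = 0.064
  q = (7 - (-2.3)·1.000) / (3.3) = 2.818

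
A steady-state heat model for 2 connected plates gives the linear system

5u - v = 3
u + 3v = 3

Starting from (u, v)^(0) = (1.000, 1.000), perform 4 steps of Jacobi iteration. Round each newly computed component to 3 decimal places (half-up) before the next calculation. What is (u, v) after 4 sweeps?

Iteration 1:
  u = (3 - (-1)·1.000) / (5) = 0.800
  v = (3 - (1)·1.000) / (3) = 0.667
Iteration 2:
  u = (3 - (-1)·0.667) / (5) = 0.733
  v = (3 - (1)·0.800) / (3) = 0.733
Iteration 3:
  u = (3 - (-1)·0.733) / (5) = 0.747
  v = (3 - (1)·0.733) / (3) = 0.756
Iteration 4:
  u = (3 - (-1)·0.756) / (5) = 0.751
  v = (3 - (1)·0.747) / (3) = 0.751

(0.751, 0.751)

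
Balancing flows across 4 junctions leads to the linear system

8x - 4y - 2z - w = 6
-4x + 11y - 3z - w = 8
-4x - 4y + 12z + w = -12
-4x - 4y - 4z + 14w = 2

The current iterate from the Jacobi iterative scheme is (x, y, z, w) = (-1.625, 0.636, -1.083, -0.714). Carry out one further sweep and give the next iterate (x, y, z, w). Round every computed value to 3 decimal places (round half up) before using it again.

One sweep:
  x = (6 - (-4)·0.636 - (-2)·-1.083 - (-1)·-0.714) / (8) = 0.708
  y = (8 - (-4)·-1.625 - (-3)·-1.083 - (-1)·-0.714) / (11) = -0.224
  z = (-12 - (-4)·-1.625 - (-4)·0.636 - (1)·-0.714) / (12) = -1.270
  w = (2 - (-4)·-1.625 - (-4)·0.636 - (-4)·-1.083) / (14) = -0.449

(0.708, -0.224, -1.270, -0.449)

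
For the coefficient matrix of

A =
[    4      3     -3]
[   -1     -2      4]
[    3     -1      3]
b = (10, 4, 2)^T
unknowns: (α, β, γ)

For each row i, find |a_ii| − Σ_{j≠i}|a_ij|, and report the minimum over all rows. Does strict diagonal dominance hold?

-3

row 1: |4| − (3+3) = -2
row 2: |-2| − (1+4) = -3
row 3: |3| − (3+1) = -1
minimum over rows = -3 → not strictly diagonally dominant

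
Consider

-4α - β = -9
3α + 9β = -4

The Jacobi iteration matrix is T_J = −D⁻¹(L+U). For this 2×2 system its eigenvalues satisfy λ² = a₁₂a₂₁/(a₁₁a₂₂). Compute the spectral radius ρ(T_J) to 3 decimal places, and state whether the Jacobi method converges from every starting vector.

0.289

a₁₂a₂₁/(a₁₁a₂₂) = (-1)·(3) / ((-4)·(9)) = 0.083333
ρ = √|0.083333| = √0.083333 = 0.289
ρ < 1, so Jacobi converges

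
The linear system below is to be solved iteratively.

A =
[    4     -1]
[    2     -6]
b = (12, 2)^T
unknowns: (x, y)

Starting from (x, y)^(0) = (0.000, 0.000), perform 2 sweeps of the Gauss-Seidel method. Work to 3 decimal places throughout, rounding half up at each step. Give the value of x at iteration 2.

3.167

Iteration 1:
  x = (12 - (-1)·0.000) / (4) = 3.000
  y = (2 - (2)·3.000) / (-6) = 0.667
Iteration 2:
  x = (12 - (-1)·0.667) / (4) = 3.167
  y = (2 - (2)·3.167) / (-6) = 0.722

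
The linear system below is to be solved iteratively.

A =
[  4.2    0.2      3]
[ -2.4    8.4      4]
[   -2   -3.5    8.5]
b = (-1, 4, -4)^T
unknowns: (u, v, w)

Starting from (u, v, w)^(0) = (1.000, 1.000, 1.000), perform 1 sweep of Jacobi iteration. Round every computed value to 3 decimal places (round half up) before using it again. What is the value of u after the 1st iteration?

-1.000

Iteration 1:
  u = (-1 - (0.2)·1.000 - (3)·1.000) / (4.2) = -1.000
  v = (4 - (-2.4)·1.000 - (4)·1.000) / (8.4) = 0.286
  w = (-4 - (-2)·1.000 - (-3.5)·1.000) / (8.5) = 0.176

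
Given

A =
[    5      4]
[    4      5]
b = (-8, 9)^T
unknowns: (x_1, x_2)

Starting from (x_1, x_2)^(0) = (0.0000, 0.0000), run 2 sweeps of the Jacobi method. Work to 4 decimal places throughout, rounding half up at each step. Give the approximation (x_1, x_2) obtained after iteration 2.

(-3.0400, 3.0800)

Iteration 1:
  x_1 = (-8 - (4)·0.0000) / (5) = -1.6000
  x_2 = (9 - (4)·0.0000) / (5) = 1.8000
Iteration 2:
  x_1 = (-8 - (4)·1.8000) / (5) = -3.0400
  x_2 = (9 - (4)·-1.6000) / (5) = 3.0800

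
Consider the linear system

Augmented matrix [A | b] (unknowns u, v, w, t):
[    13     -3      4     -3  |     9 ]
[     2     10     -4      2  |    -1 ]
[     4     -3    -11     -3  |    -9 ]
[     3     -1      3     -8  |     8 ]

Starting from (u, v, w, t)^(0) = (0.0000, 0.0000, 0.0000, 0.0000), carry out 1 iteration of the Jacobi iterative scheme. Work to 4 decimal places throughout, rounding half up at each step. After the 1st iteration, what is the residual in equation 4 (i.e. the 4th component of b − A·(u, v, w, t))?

-4.6315

Iteration 1:
  u = (9 - (-3)·0.0000 - (4)·0.0000 - (-3)·0.0000) / (13) = 0.6923
  v = (-1 - (2)·0.0000 - (-4)·0.0000 - (2)·0.0000) / (10) = -0.1000
  w = (-9 - (4)·0.0000 - (-3)·0.0000 - (-3)·0.0000) / (-11) = 0.8182
  t = (8 - (3)·0.0000 - (-1)·0.0000 - (3)·0.0000) / (-8) = -1.0000
Residual b − A·x = (-6.5727, 3.8882, -6.0690, -4.6315)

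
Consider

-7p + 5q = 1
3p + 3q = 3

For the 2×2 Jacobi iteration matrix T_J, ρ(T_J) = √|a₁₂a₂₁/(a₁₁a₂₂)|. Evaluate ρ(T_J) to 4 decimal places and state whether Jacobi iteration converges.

a₁₂a₂₁/(a₁₁a₂₂) = (5)·(3) / ((-7)·(3)) = -0.714286
ρ = √|-0.714286| = √0.714286 = 0.8452
ρ < 1, so Jacobi converges

0.8452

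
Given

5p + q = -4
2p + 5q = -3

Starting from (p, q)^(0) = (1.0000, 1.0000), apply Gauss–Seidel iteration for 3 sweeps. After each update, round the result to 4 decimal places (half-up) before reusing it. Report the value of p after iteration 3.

Iteration 1:
  p = (-4 - (1)·1.0000) / (5) = -1.0000
  q = (-3 - (2)·-1.0000) / (5) = -0.2000
Iteration 2:
  p = (-4 - (1)·-0.2000) / (5) = -0.7600
  q = (-3 - (2)·-0.7600) / (5) = -0.2960
Iteration 3:
  p = (-4 - (1)·-0.2960) / (5) = -0.7408
  q = (-3 - (2)·-0.7408) / (5) = -0.3037

-0.7408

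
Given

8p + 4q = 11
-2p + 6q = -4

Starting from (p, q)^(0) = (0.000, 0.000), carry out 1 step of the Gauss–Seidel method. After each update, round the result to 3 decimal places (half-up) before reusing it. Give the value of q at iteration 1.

-0.208

Iteration 1:
  p = (11 - (4)·0.000) / (8) = 1.375
  q = (-4 - (-2)·1.375) / (6) = -0.208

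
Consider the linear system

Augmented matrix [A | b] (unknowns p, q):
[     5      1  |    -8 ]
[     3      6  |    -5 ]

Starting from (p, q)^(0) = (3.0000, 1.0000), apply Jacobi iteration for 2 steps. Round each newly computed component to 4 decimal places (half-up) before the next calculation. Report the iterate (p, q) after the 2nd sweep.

Iteration 1:
  p = (-8 - (1)·1.0000) / (5) = -1.8000
  q = (-5 - (3)·3.0000) / (6) = -2.3333
Iteration 2:
  p = (-8 - (1)·-2.3333) / (5) = -1.1333
  q = (-5 - (3)·-1.8000) / (6) = 0.0667

(-1.1333, 0.0667)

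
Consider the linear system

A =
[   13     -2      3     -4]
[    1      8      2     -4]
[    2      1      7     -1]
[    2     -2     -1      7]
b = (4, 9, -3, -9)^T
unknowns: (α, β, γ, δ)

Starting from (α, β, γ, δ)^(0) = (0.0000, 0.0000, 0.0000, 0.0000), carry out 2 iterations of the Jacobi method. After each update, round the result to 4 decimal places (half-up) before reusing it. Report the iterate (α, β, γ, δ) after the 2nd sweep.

Iteration 1:
  α = (4 - (-2)·0.0000 - (3)·0.0000 - (-4)·0.0000) / (13) = 0.3077
  β = (9 - (1)·0.0000 - (2)·0.0000 - (-4)·0.0000) / (8) = 1.1250
  γ = (-3 - (2)·0.0000 - (1)·0.0000 - (-1)·0.0000) / (7) = -0.4286
  δ = (-9 - (2)·0.0000 - (-2)·0.0000 - (-1)·0.0000) / (7) = -1.2857
Iteration 2:
  α = (4 - (-2)·1.1250 - (3)·-0.4286 - (-4)·-1.2857) / (13) = 0.1841
  β = (9 - (1)·0.3077 - (2)·-0.4286 - (-4)·-1.2857) / (8) = 0.5508
  γ = (-3 - (2)·0.3077 - (1)·1.1250 - (-1)·-1.2857) / (7) = -0.8609
  δ = (-9 - (2)·0.3077 - (-2)·1.1250 - (-1)·-0.4286) / (7) = -1.1134

(0.1841, 0.5508, -0.8609, -1.1134)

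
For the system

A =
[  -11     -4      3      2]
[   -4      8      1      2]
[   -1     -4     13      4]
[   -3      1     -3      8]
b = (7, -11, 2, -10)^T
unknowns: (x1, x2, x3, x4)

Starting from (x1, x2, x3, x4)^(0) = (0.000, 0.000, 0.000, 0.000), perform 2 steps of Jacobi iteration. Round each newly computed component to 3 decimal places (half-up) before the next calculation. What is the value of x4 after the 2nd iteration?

Iteration 1:
  x1 = (7 - (-4)·0.000 - (3)·0.000 - (2)·0.000) / (-11) = -0.636
  x2 = (-11 - (-4)·0.000 - (1)·0.000 - (2)·0.000) / (8) = -1.375
  x3 = (2 - (-1)·0.000 - (-4)·0.000 - (4)·0.000) / (13) = 0.154
  x4 = (-10 - (-3)·0.000 - (1)·0.000 - (-3)·0.000) / (8) = -1.250
Iteration 2:
  x1 = (7 - (-4)·-1.375 - (3)·0.154 - (2)·-1.250) / (-11) = -0.322
  x2 = (-11 - (-4)·-0.636 - (1)·0.154 - (2)·-1.250) / (8) = -1.400
  x3 = (2 - (-1)·-0.636 - (-4)·-1.375 - (4)·-1.250) / (13) = 0.066
  x4 = (-10 - (-3)·-0.636 - (1)·-1.375 - (-3)·0.154) / (8) = -1.259

-1.259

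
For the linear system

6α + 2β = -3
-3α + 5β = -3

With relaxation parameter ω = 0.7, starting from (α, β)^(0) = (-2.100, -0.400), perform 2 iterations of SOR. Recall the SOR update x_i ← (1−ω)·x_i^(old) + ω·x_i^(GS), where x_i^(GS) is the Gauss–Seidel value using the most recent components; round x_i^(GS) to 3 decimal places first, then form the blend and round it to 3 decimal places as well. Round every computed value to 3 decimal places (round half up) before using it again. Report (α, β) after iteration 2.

(-0.403, -0.863)

Iteration 1:
  α: GS value = (-3 - (2)·-0.400) / (6) = -0.367;  α ← (1−ω)·-2.100 + ω·-0.367 = -0.887
  β: GS value = (-3 - (-3)·-0.887) / (5) = -1.132;  β ← (1−ω)·-0.400 + ω·-1.132 = -0.912
Iteration 2:
  α: GS value = (-3 - (2)·-0.912) / (6) = -0.196;  α ← (1−ω)·-0.887 + ω·-0.196 = -0.403
  β: GS value = (-3 - (-3)·-0.403) / (5) = -0.842;  β ← (1−ω)·-0.912 + ω·-0.842 = -0.863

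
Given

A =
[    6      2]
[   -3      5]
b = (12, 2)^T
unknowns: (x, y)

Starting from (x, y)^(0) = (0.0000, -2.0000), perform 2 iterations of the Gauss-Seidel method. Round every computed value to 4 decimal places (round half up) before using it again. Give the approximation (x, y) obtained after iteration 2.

Iteration 1:
  x = (12 - (2)·-2.0000) / (6) = 2.6667
  y = (2 - (-3)·2.6667) / (5) = 2.0000
Iteration 2:
  x = (12 - (2)·2.0000) / (6) = 1.3333
  y = (2 - (-3)·1.3333) / (5) = 1.2000

(1.3333, 1.2000)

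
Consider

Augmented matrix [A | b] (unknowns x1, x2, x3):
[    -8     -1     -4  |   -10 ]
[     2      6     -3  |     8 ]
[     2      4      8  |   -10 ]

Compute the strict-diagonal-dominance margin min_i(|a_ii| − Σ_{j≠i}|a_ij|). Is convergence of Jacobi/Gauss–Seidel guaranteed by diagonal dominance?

1

row 1: |-8| − (1+4) = 3
row 2: |6| − (2+3) = 1
row 3: |8| − (2+4) = 2
minimum over rows = 1 → strictly diagonally dominant (convergence guaranteed)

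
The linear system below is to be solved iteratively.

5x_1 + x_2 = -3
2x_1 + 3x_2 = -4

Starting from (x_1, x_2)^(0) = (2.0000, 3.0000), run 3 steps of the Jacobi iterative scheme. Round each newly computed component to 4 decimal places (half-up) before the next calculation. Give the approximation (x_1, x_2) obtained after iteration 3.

Iteration 1:
  x_1 = (-3 - (1)·3.0000) / (5) = -1.2000
  x_2 = (-4 - (2)·2.0000) / (3) = -2.6667
Iteration 2:
  x_1 = (-3 - (1)·-2.6667) / (5) = -0.0667
  x_2 = (-4 - (2)·-1.2000) / (3) = -0.5333
Iteration 3:
  x_1 = (-3 - (1)·-0.5333) / (5) = -0.4933
  x_2 = (-4 - (2)·-0.0667) / (3) = -1.2889

(-0.4933, -1.2889)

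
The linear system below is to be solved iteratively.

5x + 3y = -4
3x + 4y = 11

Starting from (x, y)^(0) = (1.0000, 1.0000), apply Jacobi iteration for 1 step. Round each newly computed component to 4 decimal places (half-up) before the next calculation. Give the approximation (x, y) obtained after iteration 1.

(-1.4000, 2.0000)

Iteration 1:
  x = (-4 - (3)·1.0000) / (5) = -1.4000
  y = (11 - (3)·1.0000) / (4) = 2.0000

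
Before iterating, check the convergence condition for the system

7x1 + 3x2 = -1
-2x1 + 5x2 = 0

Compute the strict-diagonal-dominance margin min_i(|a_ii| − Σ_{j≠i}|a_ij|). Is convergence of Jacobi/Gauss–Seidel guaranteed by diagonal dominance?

row 1: |7| − (3) = 4
row 2: |5| − (2) = 3
minimum over rows = 3 → strictly diagonally dominant (convergence guaranteed)

3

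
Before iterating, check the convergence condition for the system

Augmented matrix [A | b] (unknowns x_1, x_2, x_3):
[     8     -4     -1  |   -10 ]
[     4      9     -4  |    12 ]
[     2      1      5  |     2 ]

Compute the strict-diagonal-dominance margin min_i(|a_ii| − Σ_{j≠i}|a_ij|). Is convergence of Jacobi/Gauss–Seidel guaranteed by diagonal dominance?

1

row 1: |8| − (4+1) = 3
row 2: |9| − (4+4) = 1
row 3: |5| − (2+1) = 2
minimum over rows = 1 → strictly diagonally dominant (convergence guaranteed)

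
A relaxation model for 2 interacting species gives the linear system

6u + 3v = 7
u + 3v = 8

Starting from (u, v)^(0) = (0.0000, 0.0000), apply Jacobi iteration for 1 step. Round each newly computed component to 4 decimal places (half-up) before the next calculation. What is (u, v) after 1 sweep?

(1.1667, 2.6667)

Iteration 1:
  u = (7 - (3)·0.0000) / (6) = 1.1667
  v = (8 - (1)·0.0000) / (3) = 2.6667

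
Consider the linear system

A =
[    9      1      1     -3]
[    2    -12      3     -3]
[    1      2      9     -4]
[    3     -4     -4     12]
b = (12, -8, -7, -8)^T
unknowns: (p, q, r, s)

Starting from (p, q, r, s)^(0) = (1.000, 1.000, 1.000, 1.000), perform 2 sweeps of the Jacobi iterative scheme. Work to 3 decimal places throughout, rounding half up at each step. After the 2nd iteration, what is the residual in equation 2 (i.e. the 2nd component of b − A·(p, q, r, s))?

-0.042

Iteration 1:
  p = (12 - (1)·1.000 - (1)·1.000 - (-3)·1.000) / (9) = 1.444
  q = (-8 - (2)·1.000 - (3)·1.000 - (-3)·1.000) / (-12) = 0.833
  r = (-7 - (1)·1.000 - (2)·1.000 - (-4)·1.000) / (9) = -0.667
  s = (-8 - (3)·1.000 - (-4)·1.000 - (-4)·1.000) / (12) = -0.250
Iteration 2:
  p = (12 - (1)·0.833 - (1)·-0.667 - (-3)·-0.250) / (9) = 1.232
  q = (-8 - (2)·1.444 - (3)·-0.667 - (-3)·-0.250) / (-12) = 0.803
  r = (-7 - (1)·1.444 - (2)·0.833 - (-4)·-0.250) / (9) = -1.234
  s = (-8 - (3)·1.444 - (-4)·0.833 - (-4)·-0.667) / (12) = -0.972
Residual b − A·x = (-1.573, -0.042, -2.620, -1.756)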